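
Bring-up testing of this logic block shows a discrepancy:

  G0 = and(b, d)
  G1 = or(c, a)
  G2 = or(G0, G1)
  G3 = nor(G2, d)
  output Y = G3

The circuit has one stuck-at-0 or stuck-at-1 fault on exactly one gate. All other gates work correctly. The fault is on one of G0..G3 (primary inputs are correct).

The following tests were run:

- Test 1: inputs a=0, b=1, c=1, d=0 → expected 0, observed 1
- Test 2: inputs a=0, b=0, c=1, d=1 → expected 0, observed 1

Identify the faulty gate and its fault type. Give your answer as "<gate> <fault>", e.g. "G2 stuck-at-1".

G3 stuck-at-1

Fault-free values for test 1 (a=0, b=1, c=1, d=0): G0=0, G1=1, G2=1, G3=0, giving Y=0. Observed 1.
Test 1: faults giving observed 1 are {G1 stuck-at-0, G2 stuck-at-0, G3 stuck-at-1}.
Test 2 (a=0, b=0, c=1, d=1): fault-free G0=0, G1=1, G2=1, G3=0 → 0; observed 1. Eliminates G1 stuck-at-0, G2 stuck-at-0.
Only G3 stuck-at-1 is consistent with every test.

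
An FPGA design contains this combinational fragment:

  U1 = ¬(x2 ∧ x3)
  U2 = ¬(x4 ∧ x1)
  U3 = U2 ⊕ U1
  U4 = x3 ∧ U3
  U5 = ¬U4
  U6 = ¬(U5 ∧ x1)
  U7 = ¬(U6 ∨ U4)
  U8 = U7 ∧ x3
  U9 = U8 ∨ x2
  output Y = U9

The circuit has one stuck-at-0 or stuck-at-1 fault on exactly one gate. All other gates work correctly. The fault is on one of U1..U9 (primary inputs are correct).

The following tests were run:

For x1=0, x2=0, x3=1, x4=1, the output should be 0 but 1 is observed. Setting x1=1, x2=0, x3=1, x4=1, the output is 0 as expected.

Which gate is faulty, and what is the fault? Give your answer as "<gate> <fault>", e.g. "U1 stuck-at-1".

U6 stuck-at-0

Fault-free values for test 1 (x1=0, x2=0, x3=1, x4=1): U1=1, U2=1, U3=0, U4=0, U5=1, U6=1, U7=0, U8=0, U9=0, giving Y=0. Observed 1.
Test 1: faults giving observed 1 are {U6 stuck-at-0, U7 stuck-at-1, U8 stuck-at-1, U9 stuck-at-1}.
Test 2 (x1=1, x2=0, x3=1, x4=1): fault-free U1=1, U2=0, U3=1, U4=1, U5=0, U6=1, U7=0, U8=0, U9=0 → 0; observed 0. Eliminates U7 stuck-at-1, U8 stuck-at-1, U9 stuck-at-1.
Only U6 stuck-at-0 is consistent with every test.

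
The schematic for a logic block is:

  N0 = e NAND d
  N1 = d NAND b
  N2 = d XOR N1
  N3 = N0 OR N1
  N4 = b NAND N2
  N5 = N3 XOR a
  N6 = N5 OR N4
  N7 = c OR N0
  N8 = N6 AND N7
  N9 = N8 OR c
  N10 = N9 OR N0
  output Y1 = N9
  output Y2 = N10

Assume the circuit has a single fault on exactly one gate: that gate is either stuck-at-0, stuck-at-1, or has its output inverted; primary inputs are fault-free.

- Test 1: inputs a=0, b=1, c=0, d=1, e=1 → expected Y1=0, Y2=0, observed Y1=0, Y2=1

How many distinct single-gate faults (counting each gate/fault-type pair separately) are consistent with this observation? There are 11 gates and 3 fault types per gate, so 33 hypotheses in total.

2

Fault-free: N0=0, N1=0, N2=1, N3=0, N4=0, N5=0, N6=0, N7=0, N8=0, N9=0, N10=0 → Y1=0, Y2=0. Observed Y1=0, Y2=1.
  N0: none of the 3 fault types match ✗
  N1: none of the 3 fault types match ✗
  N2: none of the 3 fault types match ✗
  N3: none of the 3 fault types match ✗
  N4: none of the 3 fault types match ✗
  N5: none of the 3 fault types match ✗
  N6: none of the 3 fault types match ✗
  N7: none of the 3 fault types match ✗
  N8: none of the 3 fault types match ✗
  N9: none of the 3 fault types match ✗
  N10: stuck-at-1, inverted output ✓; others ✗
Consistent faults: {N10 stuck-at-1, N10 inverted output} — 2 in all.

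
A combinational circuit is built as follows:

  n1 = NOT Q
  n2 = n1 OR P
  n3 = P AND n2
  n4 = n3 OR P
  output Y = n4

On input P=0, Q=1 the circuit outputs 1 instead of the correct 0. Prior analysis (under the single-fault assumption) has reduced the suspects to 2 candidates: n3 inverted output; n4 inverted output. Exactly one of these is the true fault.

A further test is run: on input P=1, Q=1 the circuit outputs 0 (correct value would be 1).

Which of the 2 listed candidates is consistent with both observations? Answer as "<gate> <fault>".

Evaluate each candidate on input P=1, Q=1:
  n3 inverted output: n1=0, n2=1, n3=0 [inverted output], n4=1 → 1 — eliminated
  n4 inverted output: n1=0, n2=1, n3=1, n4=0 [inverted output] → 0 — matches
Only n4 inverted output reproduces the observed 0.

n4 inverted output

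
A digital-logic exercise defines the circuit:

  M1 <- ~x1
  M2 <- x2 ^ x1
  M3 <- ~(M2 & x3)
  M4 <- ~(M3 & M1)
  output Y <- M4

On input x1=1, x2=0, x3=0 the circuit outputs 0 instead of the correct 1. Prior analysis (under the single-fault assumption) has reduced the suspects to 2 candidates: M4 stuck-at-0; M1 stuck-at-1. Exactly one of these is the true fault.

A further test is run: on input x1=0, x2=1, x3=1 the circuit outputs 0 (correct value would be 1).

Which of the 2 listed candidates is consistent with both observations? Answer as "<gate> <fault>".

Evaluate each candidate on input x1=0, x2=1, x3=1:
  M4 stuck-at-0: M1=1, M2=1, M3=0, M4=0 [stuck-at-0] → 0 — matches
  M1 stuck-at-1: M1=1 [stuck-at-1], M2=1, M3=0, M4=1 → 1 — eliminated
Only M4 stuck-at-0 reproduces the observed 0.

M4 stuck-at-0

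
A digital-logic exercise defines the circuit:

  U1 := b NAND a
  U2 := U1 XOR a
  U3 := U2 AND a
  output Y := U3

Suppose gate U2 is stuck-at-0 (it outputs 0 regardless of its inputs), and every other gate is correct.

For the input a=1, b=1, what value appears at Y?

0

Propagate with U2 forced: U1=0, U2=0 [stuck-at-0], U3=0.
So Y = 0. (Without the fault it would be 1.)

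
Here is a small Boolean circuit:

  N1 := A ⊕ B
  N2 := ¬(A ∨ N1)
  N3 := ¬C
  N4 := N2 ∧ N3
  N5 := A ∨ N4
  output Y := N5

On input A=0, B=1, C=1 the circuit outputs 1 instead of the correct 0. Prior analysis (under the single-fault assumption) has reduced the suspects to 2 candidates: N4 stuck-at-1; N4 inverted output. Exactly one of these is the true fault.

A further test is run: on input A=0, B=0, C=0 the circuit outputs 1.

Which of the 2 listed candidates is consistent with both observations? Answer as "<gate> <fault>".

N4 stuck-at-1

Evaluate each candidate on input A=0, B=0, C=0:
  N4 stuck-at-1: N1=0, N2=1, N3=1, N4=1 [stuck-at-1], N5=1 → 1 — matches
  N4 inverted output: N1=0, N2=1, N3=1, N4=0 [inverted output], N5=0 → 0 — eliminated
Only N4 stuck-at-1 reproduces the observed 1.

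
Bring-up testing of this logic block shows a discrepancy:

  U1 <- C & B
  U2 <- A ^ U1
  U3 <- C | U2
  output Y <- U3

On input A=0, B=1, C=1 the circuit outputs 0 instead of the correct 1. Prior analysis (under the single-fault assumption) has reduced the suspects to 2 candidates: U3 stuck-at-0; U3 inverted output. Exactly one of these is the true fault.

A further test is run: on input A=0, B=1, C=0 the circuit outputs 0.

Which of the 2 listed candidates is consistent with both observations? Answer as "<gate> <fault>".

U3 stuck-at-0

Evaluate each candidate on input A=0, B=1, C=0:
  U3 stuck-at-0: U1=0, U2=0, U3=0 [stuck-at-0] → 0 — matches
  U3 inverted output: U1=0, U2=0, U3=1 [inverted output] → 1 — eliminated
Only U3 stuck-at-0 reproduces the observed 0.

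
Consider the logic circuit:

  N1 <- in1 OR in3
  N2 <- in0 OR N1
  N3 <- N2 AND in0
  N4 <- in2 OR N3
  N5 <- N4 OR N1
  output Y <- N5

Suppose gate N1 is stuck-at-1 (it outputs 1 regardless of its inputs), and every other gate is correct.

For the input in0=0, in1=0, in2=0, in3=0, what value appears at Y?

Propagate with N1 forced: N1=1 [stuck-at-1], N2=1, N3=0, N4=0, N5=1.
So Y = 1. (Without the fault it would be 0.)

1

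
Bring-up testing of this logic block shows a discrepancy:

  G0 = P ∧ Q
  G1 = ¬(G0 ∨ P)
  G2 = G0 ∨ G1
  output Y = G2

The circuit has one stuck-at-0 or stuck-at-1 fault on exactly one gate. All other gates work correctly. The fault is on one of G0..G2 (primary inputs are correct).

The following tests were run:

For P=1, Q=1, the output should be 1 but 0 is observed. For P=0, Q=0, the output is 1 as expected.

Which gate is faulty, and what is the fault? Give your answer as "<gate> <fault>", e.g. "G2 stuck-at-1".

Fault-free values for test 1 (P=1, Q=1): G0=1, G1=0, G2=1, giving Y=1. Observed 0.
Test 1: faults giving observed 0 are {G0 stuck-at-0, G2 stuck-at-0}.
Test 2 (P=0, Q=0): fault-free G0=0, G1=1, G2=1 → 1; observed 1. Eliminates G2 stuck-at-0.
Only G0 stuck-at-0 is consistent with every test.

G0 stuck-at-0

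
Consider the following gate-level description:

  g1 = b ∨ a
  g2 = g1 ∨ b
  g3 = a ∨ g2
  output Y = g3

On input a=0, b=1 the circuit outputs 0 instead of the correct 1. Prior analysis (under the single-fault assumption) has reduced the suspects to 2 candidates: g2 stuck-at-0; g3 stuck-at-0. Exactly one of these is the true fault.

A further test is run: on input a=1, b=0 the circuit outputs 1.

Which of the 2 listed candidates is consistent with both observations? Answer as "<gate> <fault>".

g2 stuck-at-0

Evaluate each candidate on input a=1, b=0:
  g2 stuck-at-0: g1=1, g2=0 [stuck-at-0], g3=1 → 1 — matches
  g3 stuck-at-0: g1=1, g2=1, g3=0 [stuck-at-0] → 0 — eliminated
Only g2 stuck-at-0 reproduces the observed 1.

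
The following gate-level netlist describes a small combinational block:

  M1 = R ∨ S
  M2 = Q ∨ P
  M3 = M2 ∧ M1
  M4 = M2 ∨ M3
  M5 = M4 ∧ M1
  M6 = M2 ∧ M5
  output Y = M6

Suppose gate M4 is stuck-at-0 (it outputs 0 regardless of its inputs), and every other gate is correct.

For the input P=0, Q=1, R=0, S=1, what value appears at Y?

0

Propagate with M4 forced: M1=1, M2=1, M3=1, M4=0 [stuck-at-0], M5=0, M6=0.
So Y = 0. (Without the fault it would be 1.)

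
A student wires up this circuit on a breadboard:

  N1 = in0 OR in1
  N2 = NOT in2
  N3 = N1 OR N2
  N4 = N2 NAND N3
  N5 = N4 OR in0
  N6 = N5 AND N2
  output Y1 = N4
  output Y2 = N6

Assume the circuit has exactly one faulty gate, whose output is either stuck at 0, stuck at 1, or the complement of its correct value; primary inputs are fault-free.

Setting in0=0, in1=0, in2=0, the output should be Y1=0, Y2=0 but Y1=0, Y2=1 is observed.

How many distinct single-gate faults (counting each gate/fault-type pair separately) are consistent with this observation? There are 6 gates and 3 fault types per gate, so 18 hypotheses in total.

Fault-free: N1=0, N2=1, N3=1, N4=0, N5=0, N6=0 → Y1=0, Y2=0. Observed Y1=0, Y2=1.
  N1: none of the 3 fault types match ✗
  N2: none of the 3 fault types match ✗
  N3: none of the 3 fault types match ✗
  N4: none of the 3 fault types match ✗
  N5: stuck-at-1, inverted output ✓; others ✗
  N6: stuck-at-1, inverted output ✓; others ✗
Consistent faults: {N5 stuck-at-1, N5 inverted output, N6 stuck-at-1, N6 inverted output} — 4 in all.

4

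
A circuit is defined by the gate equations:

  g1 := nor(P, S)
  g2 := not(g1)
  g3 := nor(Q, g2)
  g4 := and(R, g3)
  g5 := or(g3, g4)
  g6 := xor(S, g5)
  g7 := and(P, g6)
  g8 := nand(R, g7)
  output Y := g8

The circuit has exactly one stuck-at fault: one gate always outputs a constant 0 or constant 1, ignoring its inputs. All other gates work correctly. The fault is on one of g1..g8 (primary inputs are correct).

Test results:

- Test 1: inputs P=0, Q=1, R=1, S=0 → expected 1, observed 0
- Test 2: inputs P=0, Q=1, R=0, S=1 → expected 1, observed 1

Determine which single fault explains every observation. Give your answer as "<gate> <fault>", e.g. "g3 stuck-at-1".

g7 stuck-at-1

Fault-free values for test 1 (P=0, Q=1, R=1, S=0): g1=1, g2=0, g3=0, g4=0, g5=0, g6=0, g7=0, g8=1, giving Y=1. Observed 0.
Test 1: faults giving observed 0 are {g7 stuck-at-1, g8 stuck-at-0}.
Test 2 (P=0, Q=1, R=0, S=1): fault-free g1=0, g2=1, g3=0, g4=0, g5=0, g6=1, g7=0, g8=1 → 1; observed 1. Eliminates g8 stuck-at-0.
Only g7 stuck-at-1 is consistent with every test.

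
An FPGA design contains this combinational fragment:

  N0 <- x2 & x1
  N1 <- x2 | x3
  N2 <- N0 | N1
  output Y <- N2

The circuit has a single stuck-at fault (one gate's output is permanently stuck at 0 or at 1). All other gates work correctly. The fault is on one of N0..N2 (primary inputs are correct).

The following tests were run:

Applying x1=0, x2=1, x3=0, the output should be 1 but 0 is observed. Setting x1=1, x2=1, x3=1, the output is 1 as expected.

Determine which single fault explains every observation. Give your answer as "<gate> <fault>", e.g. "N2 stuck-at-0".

Fault-free values for test 1 (x1=0, x2=1, x3=0): N0=0, N1=1, N2=1, giving Y=1. Observed 0.
Test 1: faults giving observed 0 are {N1 stuck-at-0, N2 stuck-at-0}.
Test 2 (x1=1, x2=1, x3=1): fault-free N0=1, N1=1, N2=1 → 1; observed 1. Eliminates N2 stuck-at-0.
Only N1 stuck-at-0 is consistent with every test.

N1 stuck-at-0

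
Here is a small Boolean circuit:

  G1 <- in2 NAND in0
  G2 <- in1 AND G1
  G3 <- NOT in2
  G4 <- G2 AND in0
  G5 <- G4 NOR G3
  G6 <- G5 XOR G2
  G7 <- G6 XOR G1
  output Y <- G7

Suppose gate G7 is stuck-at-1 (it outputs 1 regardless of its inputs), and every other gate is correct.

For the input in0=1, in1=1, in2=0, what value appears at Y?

1

Propagate with G7 forced: G1=1, G2=1, G3=1, G4=1, G5=0, G6=1, G7=1 [stuck-at-1].
So Y = 1. (Without the fault it would be 0.)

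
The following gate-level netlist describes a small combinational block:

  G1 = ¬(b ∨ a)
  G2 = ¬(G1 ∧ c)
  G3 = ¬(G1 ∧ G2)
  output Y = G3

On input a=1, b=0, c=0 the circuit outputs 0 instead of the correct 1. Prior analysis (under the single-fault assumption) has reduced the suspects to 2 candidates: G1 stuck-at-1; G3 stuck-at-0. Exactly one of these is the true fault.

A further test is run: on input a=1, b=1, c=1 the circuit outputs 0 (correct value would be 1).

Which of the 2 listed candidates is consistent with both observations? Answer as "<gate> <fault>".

G3 stuck-at-0

Evaluate each candidate on input a=1, b=1, c=1:
  G1 stuck-at-1: G1=1 [stuck-at-1], G2=0, G3=1 → 1 — eliminated
  G3 stuck-at-0: G1=0, G2=1, G3=0 [stuck-at-0] → 0 — matches
Only G3 stuck-at-0 reproduces the observed 0.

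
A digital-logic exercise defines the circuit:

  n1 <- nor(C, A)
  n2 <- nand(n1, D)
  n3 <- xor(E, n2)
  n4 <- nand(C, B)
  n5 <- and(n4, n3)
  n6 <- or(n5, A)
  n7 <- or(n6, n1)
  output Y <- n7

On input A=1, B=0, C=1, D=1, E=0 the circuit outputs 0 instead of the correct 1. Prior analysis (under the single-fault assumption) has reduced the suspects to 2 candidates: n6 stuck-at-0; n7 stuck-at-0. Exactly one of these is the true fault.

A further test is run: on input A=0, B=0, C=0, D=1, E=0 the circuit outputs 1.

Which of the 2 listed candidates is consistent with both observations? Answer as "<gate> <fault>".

n6 stuck-at-0

Evaluate each candidate on input A=0, B=0, C=0, D=1, E=0:
  n6 stuck-at-0: n1=1, n2=0, n3=0, n4=1, n5=0, n6=0 [stuck-at-0], n7=1 → 1 — matches
  n7 stuck-at-0: n1=1, n2=0, n3=0, n4=1, n5=0, n6=0, n7=0 [stuck-at-0] → 0 — eliminated
Only n6 stuck-at-0 reproduces the observed 1.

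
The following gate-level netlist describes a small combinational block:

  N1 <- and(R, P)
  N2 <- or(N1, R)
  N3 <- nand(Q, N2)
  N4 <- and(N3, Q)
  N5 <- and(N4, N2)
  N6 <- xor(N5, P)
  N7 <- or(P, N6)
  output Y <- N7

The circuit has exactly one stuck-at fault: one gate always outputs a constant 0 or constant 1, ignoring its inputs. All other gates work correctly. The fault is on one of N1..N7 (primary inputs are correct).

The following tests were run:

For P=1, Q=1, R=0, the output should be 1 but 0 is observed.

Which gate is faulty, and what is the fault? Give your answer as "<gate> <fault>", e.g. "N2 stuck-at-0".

N7 stuck-at-0

Fault-free values for test 1 (P=1, Q=1, R=0): N1=0, N2=0, N3=1, N4=1, N5=0, N6=1, N7=1, giving Y=1. Observed 0.
Test 1: faults giving observed 0 are {N7 stuck-at-0}.
Only N7 stuck-at-0 is consistent with every test.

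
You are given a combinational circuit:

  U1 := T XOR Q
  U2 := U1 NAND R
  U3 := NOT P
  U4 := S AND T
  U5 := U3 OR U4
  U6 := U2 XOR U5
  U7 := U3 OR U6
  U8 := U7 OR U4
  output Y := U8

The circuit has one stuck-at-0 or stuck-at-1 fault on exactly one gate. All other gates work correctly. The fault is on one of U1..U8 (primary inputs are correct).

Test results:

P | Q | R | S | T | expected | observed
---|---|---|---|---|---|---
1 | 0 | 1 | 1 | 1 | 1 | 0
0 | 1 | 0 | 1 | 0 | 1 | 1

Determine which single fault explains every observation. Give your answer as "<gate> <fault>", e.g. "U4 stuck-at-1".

U4 stuck-at-0

Fault-free values for test 1 (P=1, Q=0, R=1, S=1, T=1): U1=1, U2=0, U3=0, U4=1, U5=1, U6=1, U7=1, U8=1, giving Y=1. Observed 0.
Test 1: faults giving observed 0 are {U4 stuck-at-0, U8 stuck-at-0}.
Test 2 (P=0, Q=1, R=0, S=1, T=0): fault-free U1=1, U2=1, U3=1, U4=0, U5=1, U6=0, U7=1, U8=1 → 1; observed 1. Eliminates U8 stuck-at-0.
Only U4 stuck-at-0 is consistent with every test.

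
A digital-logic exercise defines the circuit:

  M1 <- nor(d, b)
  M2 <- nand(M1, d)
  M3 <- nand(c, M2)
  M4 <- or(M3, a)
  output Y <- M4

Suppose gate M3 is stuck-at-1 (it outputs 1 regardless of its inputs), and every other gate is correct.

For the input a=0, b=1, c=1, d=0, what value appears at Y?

1

Propagate with M3 forced: M1=0, M2=1, M3=1 [stuck-at-1], M4=1.
So Y = 1. (Without the fault it would be 0.)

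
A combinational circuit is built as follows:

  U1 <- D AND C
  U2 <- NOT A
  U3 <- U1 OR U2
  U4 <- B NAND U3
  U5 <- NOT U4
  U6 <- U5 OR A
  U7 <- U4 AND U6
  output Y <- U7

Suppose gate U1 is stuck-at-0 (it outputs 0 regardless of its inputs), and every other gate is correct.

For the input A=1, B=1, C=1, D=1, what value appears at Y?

1

Propagate with U1 forced: U1=0 [stuck-at-0], U2=0, U3=0, U4=1, U5=0, U6=1, U7=1.
So Y = 1. (Without the fault it would be 0.)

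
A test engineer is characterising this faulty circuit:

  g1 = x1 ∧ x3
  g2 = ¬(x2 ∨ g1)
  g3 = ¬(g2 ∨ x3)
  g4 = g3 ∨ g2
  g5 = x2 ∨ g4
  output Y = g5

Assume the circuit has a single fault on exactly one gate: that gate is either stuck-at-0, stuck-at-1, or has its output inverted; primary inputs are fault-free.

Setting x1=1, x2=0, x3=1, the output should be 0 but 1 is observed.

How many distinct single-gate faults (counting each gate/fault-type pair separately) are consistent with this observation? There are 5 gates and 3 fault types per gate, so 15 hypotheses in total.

10

Fault-free: g1=1, g2=0, g3=0, g4=0, g5=0 → 0. Observed 1.
  g1: stuck-at-0, inverted output ✓; others ✗
  g2: stuck-at-1, inverted output ✓; others ✗
  g3: stuck-at-1, inverted output ✓; others ✗
  g4: stuck-at-1, inverted output ✓; others ✗
  g5: stuck-at-1, inverted output ✓; others ✗
Consistent faults: {g1 stuck-at-0, g1 inverted output, g2 stuck-at-1, g2 inverted output, g3 stuck-at-1, g3 inverted output, g4 stuck-at-1, g4 inverted output, g5 stuck-at-1, g5 inverted output} — 10 in all.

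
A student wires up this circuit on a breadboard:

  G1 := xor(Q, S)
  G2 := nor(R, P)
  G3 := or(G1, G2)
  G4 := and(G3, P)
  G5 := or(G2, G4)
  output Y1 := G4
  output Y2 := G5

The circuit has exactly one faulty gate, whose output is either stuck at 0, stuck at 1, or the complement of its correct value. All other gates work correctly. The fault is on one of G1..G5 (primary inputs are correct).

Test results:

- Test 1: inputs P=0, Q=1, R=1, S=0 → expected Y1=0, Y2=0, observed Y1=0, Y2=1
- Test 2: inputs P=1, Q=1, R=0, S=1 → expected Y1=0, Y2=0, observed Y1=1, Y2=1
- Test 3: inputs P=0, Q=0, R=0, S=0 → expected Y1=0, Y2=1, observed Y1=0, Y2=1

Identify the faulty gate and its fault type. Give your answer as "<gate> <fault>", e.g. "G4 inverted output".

G2 stuck-at-1

Fault-free values for test 1 (P=0, Q=1, R=1, S=0): G1=1, G2=0, G3=1, G4=0, G5=0, giving Y1=0, Y2=0. Observed Y1=0, Y2=1.
Test 1: faults giving observed Y1=0, Y2=1 are {G2 stuck-at-1, G2 inverted output, G5 stuck-at-1, G5 inverted output}.
Test 2 (P=1, Q=1, R=0, S=1): fault-free G1=0, G2=0, G3=0, G4=0, G5=0 → Y1=0, Y2=0; observed Y1=1, Y2=1. Eliminates G5 stuck-at-1, G5 inverted output.
Test 3 (P=0, Q=0, R=0, S=0): fault-free G1=0, G2=1, G3=1, G4=0, G5=1 → Y1=0, Y2=1; observed Y1=0, Y2=1. Eliminates G2 inverted output.
Only G2 stuck-at-1 is consistent with every test.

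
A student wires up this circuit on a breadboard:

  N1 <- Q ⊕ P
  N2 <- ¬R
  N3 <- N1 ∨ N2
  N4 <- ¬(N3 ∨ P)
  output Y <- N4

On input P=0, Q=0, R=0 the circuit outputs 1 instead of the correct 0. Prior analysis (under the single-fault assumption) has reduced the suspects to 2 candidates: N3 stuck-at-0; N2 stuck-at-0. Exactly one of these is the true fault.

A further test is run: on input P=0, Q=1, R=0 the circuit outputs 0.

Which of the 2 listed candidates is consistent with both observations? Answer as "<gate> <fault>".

Evaluate each candidate on input P=0, Q=1, R=0:
  N3 stuck-at-0: N1=1, N2=1, N3=0 [stuck-at-0], N4=1 → 1 — eliminated
  N2 stuck-at-0: N1=1, N2=0 [stuck-at-0], N3=1, N4=0 → 0 — matches
Only N2 stuck-at-0 reproduces the observed 0.

N2 stuck-at-0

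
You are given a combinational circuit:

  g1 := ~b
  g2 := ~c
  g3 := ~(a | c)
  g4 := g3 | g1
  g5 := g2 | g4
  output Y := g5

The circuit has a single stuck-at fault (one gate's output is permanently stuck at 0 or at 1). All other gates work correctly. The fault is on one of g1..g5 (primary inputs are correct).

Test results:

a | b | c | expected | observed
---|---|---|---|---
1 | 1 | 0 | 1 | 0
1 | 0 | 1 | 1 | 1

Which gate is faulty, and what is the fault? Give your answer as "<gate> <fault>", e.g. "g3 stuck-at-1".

g2 stuck-at-0

Fault-free values for test 1 (a=1, b=1, c=0): g1=0, g2=1, g3=0, g4=0, g5=1, giving Y=1. Observed 0.
Test 1: faults giving observed 0 are {g2 stuck-at-0, g5 stuck-at-0}.
Test 2 (a=1, b=0, c=1): fault-free g1=1, g2=0, g3=0, g4=1, g5=1 → 1; observed 1. Eliminates g5 stuck-at-0.
Only g2 stuck-at-0 is consistent with every test.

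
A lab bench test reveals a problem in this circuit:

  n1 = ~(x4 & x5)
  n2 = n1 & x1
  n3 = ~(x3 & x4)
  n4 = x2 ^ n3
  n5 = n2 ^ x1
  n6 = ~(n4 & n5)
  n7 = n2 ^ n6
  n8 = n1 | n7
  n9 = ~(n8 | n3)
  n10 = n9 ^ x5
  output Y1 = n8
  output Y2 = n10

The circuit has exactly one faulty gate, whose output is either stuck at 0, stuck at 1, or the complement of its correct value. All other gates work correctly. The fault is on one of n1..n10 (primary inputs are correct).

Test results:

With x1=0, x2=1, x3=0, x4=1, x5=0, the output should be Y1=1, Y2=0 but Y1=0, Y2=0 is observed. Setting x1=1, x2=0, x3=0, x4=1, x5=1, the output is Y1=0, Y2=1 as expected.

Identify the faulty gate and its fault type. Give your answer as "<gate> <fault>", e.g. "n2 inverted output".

Fault-free values for test 1 (x1=0, x2=1, x3=0, x4=1, x5=0): n1=1, n2=0, n3=1, n4=0, n5=0, n6=1, n7=1, n8=1, n9=0, n10=0, giving Y1=1, Y2=0. Observed Y1=0, Y2=0.
Test 1: faults giving observed Y1=0, Y2=0 are {n8 stuck-at-0, n8 inverted output}.
Test 2 (x1=1, x2=0, x3=0, x4=1, x5=1): fault-free n1=0, n2=0, n3=1, n4=1, n5=1, n6=0, n7=0, n8=0, n9=0, n10=1 → Y1=0, Y2=1; observed Y1=0, Y2=1. Eliminates n8 inverted output.
Only n8 stuck-at-0 is consistent with every test.

n8 stuck-at-0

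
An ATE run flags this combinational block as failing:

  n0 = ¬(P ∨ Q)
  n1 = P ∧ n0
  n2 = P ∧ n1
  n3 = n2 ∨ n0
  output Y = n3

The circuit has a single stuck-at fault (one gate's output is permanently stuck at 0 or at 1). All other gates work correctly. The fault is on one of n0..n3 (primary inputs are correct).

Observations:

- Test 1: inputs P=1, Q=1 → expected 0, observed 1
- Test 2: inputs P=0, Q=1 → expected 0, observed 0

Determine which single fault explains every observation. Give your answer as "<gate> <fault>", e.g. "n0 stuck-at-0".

n1 stuck-at-1

Fault-free values for test 1 (P=1, Q=1): n0=0, n1=0, n2=0, n3=0, giving Y=0. Observed 1.
Test 1: faults giving observed 1 are {n0 stuck-at-1, n1 stuck-at-1, n2 stuck-at-1, n3 stuck-at-1}.
Test 2 (P=0, Q=1): fault-free n0=0, n1=0, n2=0, n3=0 → 0; observed 0. Eliminates n0 stuck-at-1, n2 stuck-at-1, n3 stuck-at-1.
Only n1 stuck-at-1 is consistent with every test.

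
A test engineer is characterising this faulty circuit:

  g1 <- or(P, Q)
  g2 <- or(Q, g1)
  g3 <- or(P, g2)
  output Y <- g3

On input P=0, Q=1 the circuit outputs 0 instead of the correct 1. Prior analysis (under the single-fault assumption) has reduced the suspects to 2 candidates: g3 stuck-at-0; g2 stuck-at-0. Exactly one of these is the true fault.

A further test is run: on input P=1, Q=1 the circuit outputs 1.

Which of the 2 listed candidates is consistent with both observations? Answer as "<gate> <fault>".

Evaluate each candidate on input P=1, Q=1:
  g3 stuck-at-0: g1=1, g2=1, g3=0 [stuck-at-0] → 0 — eliminated
  g2 stuck-at-0: g1=1, g2=0 [stuck-at-0], g3=1 → 1 — matches
Only g2 stuck-at-0 reproduces the observed 1.

g2 stuck-at-0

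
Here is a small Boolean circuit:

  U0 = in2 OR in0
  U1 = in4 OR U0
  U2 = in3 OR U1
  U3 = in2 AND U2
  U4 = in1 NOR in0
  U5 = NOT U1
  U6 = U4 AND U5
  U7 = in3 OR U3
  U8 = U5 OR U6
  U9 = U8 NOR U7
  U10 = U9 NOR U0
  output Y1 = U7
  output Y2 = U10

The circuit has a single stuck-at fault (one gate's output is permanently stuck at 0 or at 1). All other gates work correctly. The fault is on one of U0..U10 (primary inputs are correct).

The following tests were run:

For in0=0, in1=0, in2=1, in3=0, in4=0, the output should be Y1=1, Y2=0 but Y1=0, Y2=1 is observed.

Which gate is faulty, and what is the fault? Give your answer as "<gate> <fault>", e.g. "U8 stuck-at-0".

Fault-free values for test 1 (in0=0, in1=0, in2=1, in3=0, in4=0): U0=1, U1=1, U2=1, U3=1, U4=1, U5=0, U6=0, U7=1, U8=0, U9=0, U10=0, giving Y1=1, Y2=0. Observed Y1=0, Y2=1.
Test 1: faults giving observed Y1=0, Y2=1 are {U0 stuck-at-0}.
Only U0 stuck-at-0 is consistent with every test.

U0 stuck-at-0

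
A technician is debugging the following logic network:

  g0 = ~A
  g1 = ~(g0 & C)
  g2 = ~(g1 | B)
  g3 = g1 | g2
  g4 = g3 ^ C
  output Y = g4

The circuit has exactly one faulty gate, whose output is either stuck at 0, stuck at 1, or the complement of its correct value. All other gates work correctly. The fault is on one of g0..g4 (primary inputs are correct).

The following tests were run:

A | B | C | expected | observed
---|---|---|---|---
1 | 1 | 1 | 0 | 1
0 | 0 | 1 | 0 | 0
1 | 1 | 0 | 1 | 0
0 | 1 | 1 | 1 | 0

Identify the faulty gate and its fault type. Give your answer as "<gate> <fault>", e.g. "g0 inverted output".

g1 inverted output

Fault-free values for test 1 (A=1, B=1, C=1): g0=0, g1=1, g2=0, g3=1, g4=0, giving Y=0. Observed 1.
Test 1: faults giving observed 1 are {g0 stuck-at-1, g0 inverted output, g1 stuck-at-0, g1 inverted output, g3 stuck-at-0, g3 inverted output, g4 stuck-at-1, g4 inverted output}.
Test 2 (A=0, B=0, C=1): fault-free g0=1, g1=0, g2=1, g3=1, g4=0 → 0; observed 0. Eliminates g3 stuck-at-0, g3 inverted output, g4 stuck-at-1, g4 inverted output.
Test 3 (A=1, B=1, C=0): fault-free g0=0, g1=1, g2=0, g3=1, g4=1 → 1; observed 0. Eliminates g0 stuck-at-1, g0 inverted output.
Test 4 (A=0, B=1, C=1): fault-free g0=1, g1=0, g2=0, g3=0, g4=1 → 1; observed 0. Eliminates g1 stuck-at-0.
Only g1 inverted output is consistent with every test.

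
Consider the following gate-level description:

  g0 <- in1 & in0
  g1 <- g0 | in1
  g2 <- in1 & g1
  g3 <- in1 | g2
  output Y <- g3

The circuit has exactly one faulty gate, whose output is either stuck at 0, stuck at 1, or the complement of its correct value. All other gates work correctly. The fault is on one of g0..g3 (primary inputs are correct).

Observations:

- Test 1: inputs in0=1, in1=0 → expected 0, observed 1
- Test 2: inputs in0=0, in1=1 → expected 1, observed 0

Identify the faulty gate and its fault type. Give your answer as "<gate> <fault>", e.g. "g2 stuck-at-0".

g3 inverted output

Fault-free values for test 1 (in0=1, in1=0): g0=0, g1=0, g2=0, g3=0, giving Y=0. Observed 1.
Test 1: faults giving observed 1 are {g2 stuck-at-1, g2 inverted output, g3 stuck-at-1, g3 inverted output}.
Test 2 (in0=0, in1=1): fault-free g0=0, g1=1, g2=1, g3=1 → 1; observed 0. Eliminates g2 stuck-at-1, g2 inverted output, g3 stuck-at-1.
Only g3 inverted output is consistent with every test.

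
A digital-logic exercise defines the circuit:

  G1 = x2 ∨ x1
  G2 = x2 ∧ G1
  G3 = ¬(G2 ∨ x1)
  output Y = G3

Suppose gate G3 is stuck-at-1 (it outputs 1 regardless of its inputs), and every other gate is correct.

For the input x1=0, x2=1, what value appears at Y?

1

Propagate with G3 forced: G1=1, G2=1, G3=1 [stuck-at-1].
So Y = 1. (Without the fault it would be 0.)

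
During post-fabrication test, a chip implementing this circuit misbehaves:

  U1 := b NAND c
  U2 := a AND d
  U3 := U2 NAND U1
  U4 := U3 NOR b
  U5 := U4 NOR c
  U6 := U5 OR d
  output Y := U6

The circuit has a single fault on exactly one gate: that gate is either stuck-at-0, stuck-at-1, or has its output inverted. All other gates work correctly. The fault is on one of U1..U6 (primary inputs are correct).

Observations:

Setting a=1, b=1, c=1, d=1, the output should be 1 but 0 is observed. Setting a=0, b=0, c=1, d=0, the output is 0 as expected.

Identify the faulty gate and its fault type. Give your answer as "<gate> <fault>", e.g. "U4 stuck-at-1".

U6 stuck-at-0

Fault-free values for test 1 (a=1, b=1, c=1, d=1): U1=0, U2=1, U3=1, U4=0, U5=0, U6=1, giving Y=1. Observed 0.
Test 1: faults giving observed 0 are {U6 stuck-at-0, U6 inverted output}.
Test 2 (a=0, b=0, c=1, d=0): fault-free U1=1, U2=0, U3=1, U4=0, U5=0, U6=0 → 0; observed 0. Eliminates U6 inverted output.
Only U6 stuck-at-0 is consistent with every test.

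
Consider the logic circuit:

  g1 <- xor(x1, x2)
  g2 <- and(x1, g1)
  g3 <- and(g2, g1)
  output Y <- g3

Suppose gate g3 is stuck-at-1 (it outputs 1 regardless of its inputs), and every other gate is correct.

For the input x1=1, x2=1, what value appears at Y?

1

Propagate with g3 forced: g1=0, g2=0, g3=1 [stuck-at-1].
So Y = 1. (Without the fault it would be 0.)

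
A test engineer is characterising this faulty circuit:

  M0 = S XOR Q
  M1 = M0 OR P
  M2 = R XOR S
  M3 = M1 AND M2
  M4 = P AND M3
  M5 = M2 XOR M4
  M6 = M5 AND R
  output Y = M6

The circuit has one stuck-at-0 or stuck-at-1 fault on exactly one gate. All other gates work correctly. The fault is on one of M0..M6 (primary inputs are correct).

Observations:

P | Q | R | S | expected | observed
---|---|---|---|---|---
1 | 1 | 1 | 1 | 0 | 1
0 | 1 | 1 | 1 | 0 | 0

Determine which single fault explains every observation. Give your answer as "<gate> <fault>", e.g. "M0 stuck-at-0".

Fault-free values for test 1 (P=1, Q=1, R=1, S=1): M0=0, M1=1, M2=0, M3=0, M4=0, M5=0, M6=0, giving Y=0. Observed 1.
Test 1: faults giving observed 1 are {M3 stuck-at-1, M4 stuck-at-1, M5 stuck-at-1, M6 stuck-at-1}.
Test 2 (P=0, Q=1, R=1, S=1): fault-free M0=0, M1=0, M2=0, M3=0, M4=0, M5=0, M6=0 → 0; observed 0. Eliminates M4 stuck-at-1, M5 stuck-at-1, M6 stuck-at-1.
Only M3 stuck-at-1 is consistent with every test.

M3 stuck-at-1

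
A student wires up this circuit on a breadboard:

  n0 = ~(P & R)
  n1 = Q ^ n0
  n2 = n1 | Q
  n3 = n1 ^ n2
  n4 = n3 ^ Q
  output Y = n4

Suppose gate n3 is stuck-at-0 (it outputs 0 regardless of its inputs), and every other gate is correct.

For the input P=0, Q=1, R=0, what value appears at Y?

Propagate with n3 forced: n0=1, n1=0, n2=1, n3=0 [stuck-at-0], n4=1.
So Y = 1. (Without the fault it would be 0.)

1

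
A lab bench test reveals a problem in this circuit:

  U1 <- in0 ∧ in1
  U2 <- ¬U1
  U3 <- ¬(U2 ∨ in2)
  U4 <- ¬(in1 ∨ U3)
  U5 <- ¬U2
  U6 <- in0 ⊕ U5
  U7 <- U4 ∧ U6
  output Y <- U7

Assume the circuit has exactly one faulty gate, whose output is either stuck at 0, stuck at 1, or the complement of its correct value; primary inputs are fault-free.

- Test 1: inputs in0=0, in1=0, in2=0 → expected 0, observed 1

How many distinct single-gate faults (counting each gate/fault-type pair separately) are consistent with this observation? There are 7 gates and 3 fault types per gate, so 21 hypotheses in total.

6

Fault-free: U1=0, U2=1, U3=0, U4=1, U5=0, U6=0, U7=0 → 0. Observed 1.
  U1: none of the 3 fault types match ✗
  U2: none of the 3 fault types match ✗
  U3: none of the 3 fault types match ✗
  U4: none of the 3 fault types match ✗
  U5: stuck-at-1, inverted output ✓; others ✗
  U6: stuck-at-1, inverted output ✓; others ✗
  U7: stuck-at-1, inverted output ✓; others ✗
Consistent faults: {U5 stuck-at-1, U5 inverted output, U6 stuck-at-1, U6 inverted output, U7 stuck-at-1, U7 inverted output} — 6 in all.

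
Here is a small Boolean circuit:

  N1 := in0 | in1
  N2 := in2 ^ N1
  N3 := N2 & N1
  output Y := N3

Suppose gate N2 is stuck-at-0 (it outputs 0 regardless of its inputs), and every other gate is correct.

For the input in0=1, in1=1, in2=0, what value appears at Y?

Propagate with N2 forced: N1=1, N2=0 [stuck-at-0], N3=0.
So Y = 0. (Without the fault it would be 1.)

0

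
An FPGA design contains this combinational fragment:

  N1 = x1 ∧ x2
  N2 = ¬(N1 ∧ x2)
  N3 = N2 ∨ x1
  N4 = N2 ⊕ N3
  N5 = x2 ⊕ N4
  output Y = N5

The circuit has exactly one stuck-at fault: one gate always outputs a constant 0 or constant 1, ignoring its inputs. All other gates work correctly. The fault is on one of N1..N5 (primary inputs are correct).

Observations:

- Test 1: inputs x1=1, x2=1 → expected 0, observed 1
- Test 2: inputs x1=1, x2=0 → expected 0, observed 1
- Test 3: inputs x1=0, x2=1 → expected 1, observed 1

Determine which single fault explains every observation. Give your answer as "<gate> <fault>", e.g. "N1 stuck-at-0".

N5 stuck-at-1

Fault-free values for test 1 (x1=1, x2=1): N1=1, N2=0, N3=1, N4=1, N5=0, giving Y=0. Observed 1.
Test 1: faults giving observed 1 are {N1 stuck-at-0, N2 stuck-at-1, N3 stuck-at-0, N4 stuck-at-0, N5 stuck-at-1}.
Test 2 (x1=1, x2=0): fault-free N1=0, N2=1, N3=1, N4=0, N5=0 → 0; observed 1. Eliminates N1 stuck-at-0, N2 stuck-at-1, N4 stuck-at-0.
Test 3 (x1=0, x2=1): fault-free N1=0, N2=1, N3=1, N4=0, N5=1 → 1; observed 1. Eliminates N3 stuck-at-0.
Only N5 stuck-at-1 is consistent with every test.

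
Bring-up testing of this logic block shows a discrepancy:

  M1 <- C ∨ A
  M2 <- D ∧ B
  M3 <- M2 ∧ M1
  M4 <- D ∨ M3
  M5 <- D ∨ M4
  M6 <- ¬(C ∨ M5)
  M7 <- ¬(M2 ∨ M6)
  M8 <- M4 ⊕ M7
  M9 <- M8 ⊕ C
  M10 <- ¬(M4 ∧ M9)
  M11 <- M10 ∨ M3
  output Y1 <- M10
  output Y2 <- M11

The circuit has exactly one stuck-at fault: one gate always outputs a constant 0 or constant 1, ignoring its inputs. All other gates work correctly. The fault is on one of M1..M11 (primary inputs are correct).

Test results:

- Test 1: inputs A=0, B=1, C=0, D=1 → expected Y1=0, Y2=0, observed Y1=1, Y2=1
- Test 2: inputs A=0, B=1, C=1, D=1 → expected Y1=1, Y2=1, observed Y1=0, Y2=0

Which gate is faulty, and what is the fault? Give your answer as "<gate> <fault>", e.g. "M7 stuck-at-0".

Fault-free values for test 1 (A=0, B=1, C=0, D=1): M1=0, M2=1, M3=0, M4=1, M5=1, M6=0, M7=0, M8=1, M9=1, M10=0, M11=0, giving Y1=0, Y2=0. Observed Y1=1, Y2=1.
Test 1: faults giving observed Y1=1, Y2=1 are {M2 stuck-at-0, M4 stuck-at-0, M7 stuck-at-1, M8 stuck-at-0, M9 stuck-at-0, M10 stuck-at-1}.
Test 2 (A=0, B=1, C=1, D=1): fault-free M1=1, M2=1, M3=1, M4=1, M5=1, M6=0, M7=0, M8=1, M9=0, M10=1, M11=1 → Y1=1, Y2=1; observed Y1=0, Y2=0. Eliminates M4 stuck-at-0, M7 stuck-at-1, M8 stuck-at-0, M9 stuck-at-0, M10 stuck-at-1.
Only M2 stuck-at-0 is consistent with every test.

M2 stuck-at-0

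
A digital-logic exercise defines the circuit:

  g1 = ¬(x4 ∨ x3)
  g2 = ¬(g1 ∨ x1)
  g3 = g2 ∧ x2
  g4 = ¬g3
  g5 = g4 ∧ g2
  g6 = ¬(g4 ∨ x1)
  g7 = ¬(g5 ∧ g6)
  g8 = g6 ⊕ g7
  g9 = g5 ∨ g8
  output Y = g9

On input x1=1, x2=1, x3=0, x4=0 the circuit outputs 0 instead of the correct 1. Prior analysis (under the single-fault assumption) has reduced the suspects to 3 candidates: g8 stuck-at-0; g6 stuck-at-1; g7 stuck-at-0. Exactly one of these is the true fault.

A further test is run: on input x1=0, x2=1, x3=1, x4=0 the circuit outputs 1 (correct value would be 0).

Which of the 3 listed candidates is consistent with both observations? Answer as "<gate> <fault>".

Evaluate each candidate on input x1=0, x2=1, x3=1, x4=0:
  g8 stuck-at-0: g1=0, g2=1, g3=1, g4=0, g5=0, g6=1, g7=1, g8=0 [stuck-at-0], g9=0 → 0 — eliminated
  g6 stuck-at-1: g1=0, g2=1, g3=1, g4=0, g5=0, g6=1 [stuck-at-1], g7=1, g8=0, g9=0 → 0 — eliminated
  g7 stuck-at-0: g1=0, g2=1, g3=1, g4=0, g5=0, g6=1, g7=0 [stuck-at-0], g8=1, g9=1 → 1 — matches
Only g7 stuck-at-0 reproduces the observed 1.

g7 stuck-at-0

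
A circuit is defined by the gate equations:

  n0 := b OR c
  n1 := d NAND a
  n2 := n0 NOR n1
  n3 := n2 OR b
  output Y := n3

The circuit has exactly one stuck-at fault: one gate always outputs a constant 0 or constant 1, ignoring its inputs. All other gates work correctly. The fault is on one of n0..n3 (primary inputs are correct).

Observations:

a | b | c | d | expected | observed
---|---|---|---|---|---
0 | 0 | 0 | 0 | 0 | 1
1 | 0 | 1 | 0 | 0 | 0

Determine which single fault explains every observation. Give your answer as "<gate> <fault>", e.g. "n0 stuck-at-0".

Fault-free values for test 1 (a=0, b=0, c=0, d=0): n0=0, n1=1, n2=0, n3=0, giving Y=0. Observed 1.
Test 1: faults giving observed 1 are {n1 stuck-at-0, n2 stuck-at-1, n3 stuck-at-1}.
Test 2 (a=1, b=0, c=1, d=0): fault-free n0=1, n1=1, n2=0, n3=0 → 0; observed 0. Eliminates n2 stuck-at-1, n3 stuck-at-1.
Only n1 stuck-at-0 is consistent with every test.

n1 stuck-at-0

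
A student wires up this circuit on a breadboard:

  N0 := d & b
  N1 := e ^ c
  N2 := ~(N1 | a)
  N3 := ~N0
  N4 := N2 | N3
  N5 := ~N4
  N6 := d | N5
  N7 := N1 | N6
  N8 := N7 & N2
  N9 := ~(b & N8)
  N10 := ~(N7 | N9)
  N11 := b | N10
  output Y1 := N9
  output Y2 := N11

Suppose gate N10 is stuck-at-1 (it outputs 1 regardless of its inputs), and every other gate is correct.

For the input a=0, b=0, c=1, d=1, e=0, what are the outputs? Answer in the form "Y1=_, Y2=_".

Y1=1, Y2=1

Propagate with N10 forced: N0=0, N1=1, N2=0, N3=1, N4=1, N5=0, N6=1, N7=1, N8=0, N9=1, N10=1 [stuck-at-1], N11=1.
So the outputs are Y1=1, Y2=1. (Without the fault they would be Y1=1, Y2=0.)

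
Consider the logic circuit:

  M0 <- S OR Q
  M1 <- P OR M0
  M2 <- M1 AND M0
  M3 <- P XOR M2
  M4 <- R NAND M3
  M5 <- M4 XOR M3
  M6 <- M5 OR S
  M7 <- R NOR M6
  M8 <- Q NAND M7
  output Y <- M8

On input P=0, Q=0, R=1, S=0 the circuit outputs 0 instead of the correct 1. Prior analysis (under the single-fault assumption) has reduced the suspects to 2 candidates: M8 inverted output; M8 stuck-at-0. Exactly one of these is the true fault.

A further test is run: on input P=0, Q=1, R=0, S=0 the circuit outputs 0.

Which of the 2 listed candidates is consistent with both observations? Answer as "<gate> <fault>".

M8 stuck-at-0

Evaluate each candidate on input P=0, Q=1, R=0, S=0:
  M8 inverted output: M0=1, M1=1, M2=1, M3=1, M4=1, M5=0, M6=0, M7=1, M8=1 [inverted output] → 1 — eliminated
  M8 stuck-at-0: M0=1, M1=1, M2=1, M3=1, M4=1, M5=0, M6=0, M7=1, M8=0 [stuck-at-0] → 0 — matches
Only M8 stuck-at-0 reproduces the observed 0.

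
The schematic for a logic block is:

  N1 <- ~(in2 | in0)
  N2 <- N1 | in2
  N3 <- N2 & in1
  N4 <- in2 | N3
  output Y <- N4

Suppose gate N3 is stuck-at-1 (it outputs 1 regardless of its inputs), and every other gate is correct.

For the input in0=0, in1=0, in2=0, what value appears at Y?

Propagate with N3 forced: N1=1, N2=1, N3=1 [stuck-at-1], N4=1.
So Y = 1. (Without the fault it would be 0.)

1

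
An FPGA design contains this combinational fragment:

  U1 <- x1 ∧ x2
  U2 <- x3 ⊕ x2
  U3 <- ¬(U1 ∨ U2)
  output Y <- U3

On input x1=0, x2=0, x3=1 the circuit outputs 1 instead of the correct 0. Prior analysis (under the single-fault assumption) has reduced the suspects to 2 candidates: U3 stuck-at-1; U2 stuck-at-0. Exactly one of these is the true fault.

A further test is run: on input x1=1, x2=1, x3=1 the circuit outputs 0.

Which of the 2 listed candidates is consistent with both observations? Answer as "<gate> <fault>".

U2 stuck-at-0

Evaluate each candidate on input x1=1, x2=1, x3=1:
  U3 stuck-at-1: U1=1, U2=0, U3=1 [stuck-at-1] → 1 — eliminated
  U2 stuck-at-0: U1=1, U2=0 [stuck-at-0], U3=0 → 0 — matches
Only U2 stuck-at-0 reproduces the observed 0.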